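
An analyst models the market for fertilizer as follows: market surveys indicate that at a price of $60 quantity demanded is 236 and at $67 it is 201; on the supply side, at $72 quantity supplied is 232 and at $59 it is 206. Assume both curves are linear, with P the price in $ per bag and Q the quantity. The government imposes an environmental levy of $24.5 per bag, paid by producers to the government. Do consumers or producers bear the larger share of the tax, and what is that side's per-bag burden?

Demand slope: (201 − 236)/(67 − 60) = -5, so Qd = 536 − 5P.
Supply slope: (206 − 232)/(59 − 72) = 2, so Qs = 2P + 88.
Without the tax, 536 − 5P = 2P + 88 gives 7P = 448, so P* = $64 and Q* = 216.
With the tax collected from producers, supply shifts: Qs = 2(P − 24.5) + 88.
Solving gives Q = 181 with consumers paying $71 and producers receiving $46.5 (the $24.5 wedge).
Per-bag burden: consumers $7, producers $17.5.
Producers take the larger share because supply is less price-elastic here (demand slope 5 vs supply slope 2).

Producers bear the larger share: $17.5 per bag.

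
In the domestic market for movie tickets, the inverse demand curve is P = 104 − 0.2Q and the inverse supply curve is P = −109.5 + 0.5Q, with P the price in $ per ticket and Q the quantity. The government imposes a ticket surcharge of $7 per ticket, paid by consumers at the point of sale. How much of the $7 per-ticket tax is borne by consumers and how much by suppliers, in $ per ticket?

Consumers bear $2 per ticket; suppliers bear $5 per ticket.

Rewrite in direct form: Qd = 520 − 5P and Qs = 2P + 219.
Before the tax: set 520 − 5P = 2P + 219 → P* = $43, Q* = 305.
With the tax collected from consumers, demand (in seller-price terms) shifts: Qd = 520 − 5(P + 7).
Solving gives Q = 295 with consumers paying $45 and suppliers receiving $38 (the $7 wedge).
Burden on consumers: $2; on suppliers: $5. (They sum to $7.)
The less price-elastic side of the market bears the larger share of a per-unit tax.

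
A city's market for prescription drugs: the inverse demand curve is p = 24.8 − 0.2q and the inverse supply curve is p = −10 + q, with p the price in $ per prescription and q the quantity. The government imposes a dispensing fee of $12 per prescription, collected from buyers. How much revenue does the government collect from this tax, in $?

Rewrite in direct form: qd = 124 − 5p and qs = p + 10.
Without the tax, 124 − 5p = p + 10 gives 6p = 114, so p* = $19 and q* = 29.
With the tax collected from buyers, demand (in seller-price terms) shifts: qd = 124 − 5(p + 12).
New equilibrium: buyers pay $21, suppliers receive $9, q = 19. (Wedge: pb − ps = 12.)
Revenue = t · Q = 12 · 19 = $228.

Tax revenue = $228.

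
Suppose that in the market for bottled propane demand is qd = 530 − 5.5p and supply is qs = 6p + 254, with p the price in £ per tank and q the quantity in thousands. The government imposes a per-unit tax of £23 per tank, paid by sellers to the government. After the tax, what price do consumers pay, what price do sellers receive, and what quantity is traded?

Consumers pay £36; sellers receive £13; quantity = 332.

Before the tax: set 530 − 5.5p = 6p + 254 → p* = £24, q* = 398.
With the tax collected from sellers, supply shifts: qs = 6(p − 23) + 254.
Solving gives q = 332 with consumers paying £36 and sellers receiving £13 (the £23 wedge).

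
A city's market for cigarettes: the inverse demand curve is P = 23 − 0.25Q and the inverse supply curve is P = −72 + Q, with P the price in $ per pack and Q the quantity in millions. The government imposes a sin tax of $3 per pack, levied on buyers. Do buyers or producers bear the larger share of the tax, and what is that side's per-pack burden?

Producers bear the larger share: $2.4 per pack.

Rewrite in direct form: Qd = 92 − 4P and Qs = P + 72.
Before the tax: set 92 − 4P = P + 72 → P* = $4, Q* = 76.
With the tax collected from buyers, demand (in seller-price terms) shifts: Qd = 92 − 4(P + 3).
Solving gives Q = 73.6 with buyers paying $4.6 and producers receiving $1.6 (the $3 wedge).
Per-pack burden: buyers $0.6, producers $2.4.
Producers take the larger share because supply is less price-elastic here (demand slope 4 vs supply slope 1).
The less price-elastic side of the market bears the larger share of a per-unit tax.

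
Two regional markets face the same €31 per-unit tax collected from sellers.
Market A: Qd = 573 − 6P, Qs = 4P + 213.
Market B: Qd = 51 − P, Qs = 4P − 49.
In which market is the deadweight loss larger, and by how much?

Market A: pre-tax P* = €36, Q* = 357; post-tax Q = 282.6; deadweight loss = €1153.2.
Market B: pre-tax P* = €20, Q* = 31; post-tax Q = 6.2; deadweight loss = €384.4.
Difference: €1153.2 vs €384.4 → market A is larger by €768.8.

Market A, by €768.8.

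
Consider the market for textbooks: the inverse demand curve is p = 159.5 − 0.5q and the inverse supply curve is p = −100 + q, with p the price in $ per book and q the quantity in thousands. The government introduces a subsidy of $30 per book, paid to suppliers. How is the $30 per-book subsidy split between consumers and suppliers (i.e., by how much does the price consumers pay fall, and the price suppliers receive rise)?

Inverting to q(p) form: qd = 319 − 2p; qs = p + 100.
Before the subsidy: set 319 − 2p = p + 100 → p* = $73, q* = 173.
With a per-unit subsidy paid to suppliers, each receives p + 30 per unit sold, so supply becomes qs = (p + 30) + 100.
New equilibrium: consumers pay $63, suppliers receive $93, q = 193. (Wedge: pb − ps = −30.)
Gain to consumers: $10; to suppliers: $20. (They sum to $30.)

Consumers gain $10 per book; suppliers gain $20 per book.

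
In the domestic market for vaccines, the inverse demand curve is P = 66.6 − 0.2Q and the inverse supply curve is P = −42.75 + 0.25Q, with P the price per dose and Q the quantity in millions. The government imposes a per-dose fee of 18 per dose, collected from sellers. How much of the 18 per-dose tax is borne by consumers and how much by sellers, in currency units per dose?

Consumers bear 8 per dose; sellers bear 10 per dose.

Rewrite in direct form: Qd = 333 − 5P and Qs = 4P + 171.
Without the tax, 333 − 5P = 4P + 171 gives 9P = 162, so P* = 18 and Q* = 243.
With the tax collected from sellers, supply shifts: Qs = 4(P − 18) + 171.
Solving gives Q = 203 with consumers paying 26 and sellers receiving 8 (the 18 wedge).
Burden on consumers: 8; on sellers: 10. (They sum to 18.)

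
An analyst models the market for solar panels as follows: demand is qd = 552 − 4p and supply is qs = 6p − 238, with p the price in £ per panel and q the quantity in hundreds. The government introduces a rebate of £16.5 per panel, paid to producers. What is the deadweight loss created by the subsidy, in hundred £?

Deadweight loss = £326.7 hundred.

Without the subsidy, 552 − 4p = 6p − 238 gives 10p = 790, so p* = £79 and q* = 236.
With a per-unit subsidy paid to producers, each receives p + 16.5 per unit sold, so supply becomes qs = 6(p + 16.5) − 238.
New equilibrium: consumers pay £69.1, producers receive £85.6, q = 275.6. (Wedge: pb − ps = −16.5.)
Quantity rises by |ΔQ| = |236 − 275.6| = 39.6.
DWL = ½ · t · |ΔQ| = ½ · 16.5 · 39.6 = £326.7.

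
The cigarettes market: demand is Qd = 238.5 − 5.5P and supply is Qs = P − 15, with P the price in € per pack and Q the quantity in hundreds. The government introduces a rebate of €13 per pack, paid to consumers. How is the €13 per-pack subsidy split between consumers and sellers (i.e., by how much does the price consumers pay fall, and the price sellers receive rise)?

Consumers gain €2 per pack; sellers gain €11 per pack.

Without the subsidy, 238.5 − 5.5P = P − 15 gives 6.5P = 253.5, so P* = €39 and Q* = 24.
With a per-unit subsidy paid to consumers, each effectively pays P − 13, so demand becomes Qd = 238.5 − 5.5(P − 13).
New equilibrium: consumers pay €37, sellers receive €50, Q = 35. (Wedge: Pb − Ps = −13.)
Gain to consumers: €2; to sellers: €11. (They sum to €13.)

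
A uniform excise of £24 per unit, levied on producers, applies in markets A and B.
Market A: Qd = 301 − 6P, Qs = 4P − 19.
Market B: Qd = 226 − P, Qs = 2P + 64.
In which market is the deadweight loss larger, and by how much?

Market A, by £499.2.

Market A: pre-tax P* = £32, Q* = 109; post-tax Q = 51.4; deadweight loss = £691.2.
Market B: pre-tax P* = £54, Q* = 172; post-tax Q = 156; deadweight loss = £192.
Difference: £691.2 vs £192 → market A is larger by £499.2.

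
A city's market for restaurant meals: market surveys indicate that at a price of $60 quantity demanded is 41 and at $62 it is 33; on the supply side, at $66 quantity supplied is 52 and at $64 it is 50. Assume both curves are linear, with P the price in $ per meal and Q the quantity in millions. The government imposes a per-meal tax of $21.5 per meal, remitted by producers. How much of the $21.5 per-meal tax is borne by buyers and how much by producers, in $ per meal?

Demand slope: (33 − 41)/(62 − 60) = -4, so Qd = 281 − 4P.
Supply slope: (50 − 52)/(64 − 66) = 1, so Qs = P − 14.
Before the tax: set 281 − 4P = P − 14 → P* = $59, Q* = 45.
With the tax collected from producers, supply shifts: Qs = (P − 21.5) − 14.
Solving gives Q = 27.8 with buyers paying $63.3 and producers receiving $41.8 (the $21.5 wedge).
Burden on buyers: $4.3; on producers: $17.2. (They sum to $21.5.)

Buyers bear $4.3 per meal; producers bear $17.2 per meal.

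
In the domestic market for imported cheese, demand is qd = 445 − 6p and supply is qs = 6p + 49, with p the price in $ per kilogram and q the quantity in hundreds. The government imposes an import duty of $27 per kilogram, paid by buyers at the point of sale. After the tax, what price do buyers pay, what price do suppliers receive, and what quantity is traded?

Without the tax, 445 − 6p = 6p + 49 gives 12p = 396, so p* = $33 and q* = 247.
With the tax collected from buyers, demand (in seller-price terms) shifts: qd = 445 − 6(p + 27).
Solving gives q = 166 with buyers paying $46.5 and suppliers receiving $19.5 (the $27 wedge).
The less price-elastic side of the market bears the larger share of a per-unit tax.

Buyers pay $46.5; suppliers receive $19.5; quantity = 166.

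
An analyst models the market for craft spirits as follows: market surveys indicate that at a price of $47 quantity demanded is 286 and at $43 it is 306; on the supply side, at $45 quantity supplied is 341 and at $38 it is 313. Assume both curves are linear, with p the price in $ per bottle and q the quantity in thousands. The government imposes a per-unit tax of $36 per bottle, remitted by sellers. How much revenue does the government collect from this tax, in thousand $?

Demand slope: (306 − 286)/(43 − 47) = -5, so qd = 521 − 5p.
Supply slope: (313 − 341)/(38 − 45) = 4, so qs = 4p + 161.
Without the tax, 521 − 5p = 4p + 161 gives 9p = 360, so p* = $40 and q* = 321.
With the tax collected from sellers, supply shifts: qs = 4(p − 36) + 161.
New equilibrium: consumers pay $56, sellers receive $20, q = 241. (Wedge: pb − ps = 36.)
Revenue = t · Q = 36 · 241 = $8676.

Tax revenue = $8676 thousand.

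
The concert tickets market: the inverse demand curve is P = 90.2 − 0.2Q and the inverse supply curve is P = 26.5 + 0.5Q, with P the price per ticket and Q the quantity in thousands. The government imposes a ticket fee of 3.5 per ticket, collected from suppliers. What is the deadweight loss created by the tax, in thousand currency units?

Deadweight loss = 8.75 thousand.

Inverting to Q(P) form: Qd = 451 − 5P; Qs = 2P − 53.
Before the tax: set 451 − 5P = 2P − 53 → P* = 72, Q* = 91.
With the tax collected from suppliers, supply shifts: Qs = 2(P − 3.5) − 53.
Solving gives Q = 86 with buyers paying 73 and suppliers receiving 69.5 (the 3.5 wedge).
Quantity falls by |ΔQ| = |91 − 86| = 5.
DWL = ½ · t · |ΔQ| = ½ · 3.5 · 5 = 8.75.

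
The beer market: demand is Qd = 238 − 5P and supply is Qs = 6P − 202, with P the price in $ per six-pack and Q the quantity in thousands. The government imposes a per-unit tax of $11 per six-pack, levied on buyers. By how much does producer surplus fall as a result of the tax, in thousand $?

Producer surplus falls by $115 thousand.

Before the tax: set 238 − 5P = 6P − 202 → P* = $40, Q* = 38.
With the tax collected from buyers, demand (in seller-price terms) shifts: Qd = 238 − 5(P + 11).
New equilibrium: buyers pay $46, sellers receive $35, Q = 8. (Wedge: Pb − Ps = 11.)
ΔPS is the trapezoid between Q = 8 and Q = 38 of height $5: ½ · (38 + 8) · 5 = $115.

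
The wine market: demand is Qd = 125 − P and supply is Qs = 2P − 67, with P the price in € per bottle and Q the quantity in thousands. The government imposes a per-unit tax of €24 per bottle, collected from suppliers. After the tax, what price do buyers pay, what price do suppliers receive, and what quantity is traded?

Buyers pay €80; suppliers receive €56; quantity = 45.

Without the tax, 125 − P = 2P − 67 gives 3P = 192, so P* = €64 and Q* = 61.
With the tax collected from suppliers, supply shifts: Qs = 2(P − 24) − 67.
Solving gives Q = 45 with buyers paying €80 and suppliers receiving €56 (the €24 wedge).
The less price-elastic side of the market bears the larger share of a per-unit tax.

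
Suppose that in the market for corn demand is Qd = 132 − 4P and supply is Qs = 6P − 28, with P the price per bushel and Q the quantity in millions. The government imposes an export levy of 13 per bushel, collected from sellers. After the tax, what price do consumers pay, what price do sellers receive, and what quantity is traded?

Before the tax: set 132 − 4P = 6P − 28 → P* = 16, Q* = 68.
With the tax collected from sellers, supply shifts: Qs = 6(P − 13) − 28.
Solving gives Q = 36.8 with consumers paying 23.8 and sellers receiving 10.8 (the 13 wedge).

Consumers pay 23.8; sellers receive 10.8; quantity = 36.8.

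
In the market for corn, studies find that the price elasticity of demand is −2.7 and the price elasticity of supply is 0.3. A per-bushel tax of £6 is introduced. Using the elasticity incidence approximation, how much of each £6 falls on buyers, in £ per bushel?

Buyers bear ≈ £0.6 per bushel.

Incidence ratio: buyers' share ≈ εs / (εs + |εd|) = 0.3 / (0.3 + 2.7) = 0.1.
So buyers bear ≈ 0.1 × £6 = £0.6; suppliers bear £5.4.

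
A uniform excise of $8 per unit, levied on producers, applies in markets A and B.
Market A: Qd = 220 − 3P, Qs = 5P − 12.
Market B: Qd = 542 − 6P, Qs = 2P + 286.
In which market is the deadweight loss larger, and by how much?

Market A: pre-tax P* = $29, Q* = 133; post-tax Q = 118; deadweight loss = $60.
Market B: pre-tax P* = $32, Q* = 350; post-tax Q = 338; deadweight loss = $48.
Difference: $60 vs $48 → market A is larger by $12.

Market A, by $12.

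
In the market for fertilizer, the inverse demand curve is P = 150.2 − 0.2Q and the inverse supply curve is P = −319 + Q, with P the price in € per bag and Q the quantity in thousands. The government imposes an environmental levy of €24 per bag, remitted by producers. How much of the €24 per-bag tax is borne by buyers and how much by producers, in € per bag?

Buyers bear €4 per bag; producers bear €20 per bag.

Inverting to Q(P) form: Qd = 751 − 5P; Qs = P + 319.
Without the tax, 751 − 5P = P + 319 gives 6P = 432, so P* = €72 and Q* = 391.
With the tax collected from producers, supply shifts: Qs = (P − 24) + 319.
Solving gives Q = 371 with buyers paying €76 and producers receiving €52 (the €24 wedge).
Burden on buyers: €4; on producers: €20. (They sum to €24.)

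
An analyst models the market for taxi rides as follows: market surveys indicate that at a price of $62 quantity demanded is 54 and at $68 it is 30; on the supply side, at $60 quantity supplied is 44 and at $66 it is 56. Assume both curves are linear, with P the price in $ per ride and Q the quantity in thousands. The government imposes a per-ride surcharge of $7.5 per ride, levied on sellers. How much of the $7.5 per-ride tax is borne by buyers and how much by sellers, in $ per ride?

Demand slope: (30 − 54)/(68 − 62) = -4, so Qd = 302 − 4P.
Supply slope: (56 − 44)/(66 − 60) = 2, so Qs = 2P − 76.
Without the tax, 302 − 4P = 2P − 76 gives 6P = 378, so P* = $63 and Q* = 50.
With the tax collected from sellers, supply shifts: Qs = 2(P − 7.5) − 76.
New equilibrium: buyers pay $65.5, sellers receive $58, Q = 40. (Wedge: Pb − Ps = 7.5.)
Burden on buyers: $2.5; on sellers: $5. (They sum to $7.5.)

Buyers bear $2.5 per ride; sellers bear $5 per ride.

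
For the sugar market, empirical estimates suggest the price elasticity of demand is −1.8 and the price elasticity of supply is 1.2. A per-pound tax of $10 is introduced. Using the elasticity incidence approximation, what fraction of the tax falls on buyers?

Incidence ratio: buyers' share ≈ εs / (εs + |εd|) = 1.2 / (1.2 + 1.8) = 0.4.
Supply is the less elastic side, so buyers bear the smaller share.

Buyers' share ≈ 0.4.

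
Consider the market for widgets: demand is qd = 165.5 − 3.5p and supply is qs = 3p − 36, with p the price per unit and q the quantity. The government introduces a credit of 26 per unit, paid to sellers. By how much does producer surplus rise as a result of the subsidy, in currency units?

Producer surplus rises by 1092.

Without the subsidy, 165.5 − 3.5p = 3p − 36 gives 6.5p = 201.5, so p* = 31 and q* = 57.
With a per-unit subsidy paid to sellers, each receives p + 26 per unit sold, so supply becomes qs = 3(p + 26) − 36.
Solving gives q = 99 with buyers paying 19 and sellers receiving 45 (the 26 wedge).
ΔPS is the trapezoid between Q = 99 and Q = 57 of height 14: ½ · (57 + 99) · 14 = 1092.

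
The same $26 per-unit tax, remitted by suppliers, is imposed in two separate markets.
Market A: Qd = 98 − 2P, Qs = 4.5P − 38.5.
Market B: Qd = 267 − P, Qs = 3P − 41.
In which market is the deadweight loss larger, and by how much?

Market A: pre-tax P* = $21, Q* = 56; post-tax Q = 20; deadweight loss = $468.
Market B: pre-tax P* = $77, Q* = 190; post-tax Q = 170.5; deadweight loss = $253.5.
Difference: $468 vs $253.5 → market A is larger by $214.5.

Market A, by $214.5.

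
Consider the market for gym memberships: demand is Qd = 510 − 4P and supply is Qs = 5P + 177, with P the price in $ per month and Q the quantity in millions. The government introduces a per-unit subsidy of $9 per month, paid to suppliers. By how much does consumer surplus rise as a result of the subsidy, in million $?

Consumer surplus rises by $1860 million.

Before the subsidy: set 510 − 4P = 5P + 177 → P* = $37, Q* = 362.
With a per-unit subsidy paid to suppliers, each receives P + 9 per unit sold, so supply becomes Qs = 5(P + 9) + 177.
Solving gives Q = 382 with consumers paying $32 and suppliers receiving $41 (the $9 wedge).
ΔCS is the trapezoid between Q = 382 and Q = 362 of height $5: ½ · (362 + 382) · 5 = $1860.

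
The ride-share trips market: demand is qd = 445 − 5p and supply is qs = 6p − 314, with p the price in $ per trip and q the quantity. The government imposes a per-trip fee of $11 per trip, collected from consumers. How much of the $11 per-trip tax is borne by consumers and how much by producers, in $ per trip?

Consumers bear $6 per trip; producers bear $5 per trip.

Before the tax: set 445 − 5p = 6p − 314 → p* = $69, q* = 100.
With the tax collected from consumers, demand (in seller-price terms) shifts: qd = 445 − 5(p + 11).
Solving gives q = 70 with consumers paying $75 and producers receiving $64 (the $11 wedge).
Burden on consumers: $6; on producers: $5. (They sum to $11.)
The less price-elastic side of the market bears the larger share of a per-unit tax.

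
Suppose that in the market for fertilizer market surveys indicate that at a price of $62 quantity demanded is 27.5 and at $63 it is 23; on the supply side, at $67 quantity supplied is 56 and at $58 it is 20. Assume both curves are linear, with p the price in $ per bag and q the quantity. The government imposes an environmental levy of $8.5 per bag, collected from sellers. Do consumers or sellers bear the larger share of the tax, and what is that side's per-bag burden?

Sellers bear the larger share: $4.5 per bag.

Demand slope: (23 − 27.5)/(63 − 62) = -4.5, so qd = 306.5 − 4.5p.
Supply slope: (20 − 56)/(58 − 67) = 4, so qs = 4p − 212.
Before the tax: set 306.5 − 4.5p = 4p − 212 → p* = $61, q* = 32.
With the tax collected from sellers, supply shifts: qs = 4(p − 8.5) − 212.
New equilibrium: consumers pay $65, sellers receive $56.5, q = 14. (Wedge: pb − ps = 8.5.)
Per-bag burden: consumers $4, sellers $4.5.
Sellers take the larger share because supply is less price-elastic here (demand slope 4.5 vs supply slope 4).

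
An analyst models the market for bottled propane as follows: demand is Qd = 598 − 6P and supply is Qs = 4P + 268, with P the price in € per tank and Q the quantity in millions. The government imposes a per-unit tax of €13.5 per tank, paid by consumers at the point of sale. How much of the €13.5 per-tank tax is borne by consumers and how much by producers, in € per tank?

Before the tax: set 598 − 6P = 4P + 268 → P* = €33, Q* = 400.
With the tax collected from consumers, demand (in seller-price terms) shifts: Qd = 598 − 6(P + 13.5).
Solving gives Q = 367.6 with consumers paying €38.4 and producers receiving €24.9 (the €13.5 wedge).
Burden on consumers: €5.4; on producers: €8.1. (They sum to €13.5.)
The less price-elastic side of the market bears the larger share of a per-unit tax.

Consumers bear €5.4 per tank; producers bear €8.1 per tank.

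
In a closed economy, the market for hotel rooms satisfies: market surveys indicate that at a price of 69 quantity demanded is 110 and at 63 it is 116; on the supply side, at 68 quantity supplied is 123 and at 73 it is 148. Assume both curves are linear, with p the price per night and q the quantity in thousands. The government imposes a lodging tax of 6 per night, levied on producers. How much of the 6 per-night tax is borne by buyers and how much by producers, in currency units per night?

Buyers bear 5 per night; producers bear 1 per night.

Demand slope: (116 − 110)/(63 − 69) = -1, so qd = 179 − p.
Supply slope: (148 − 123)/(73 − 68) = 5, so qs = 5p − 217.
Without the tax, 179 − p = 5p − 217 gives 6p = 396, so p* = 66 and q* = 113.
With the tax collected from producers, supply shifts: qs = 5(p − 6) − 217.
Solving gives q = 108 with buyers paying 71 and producers receiving 65 (the 6 wedge).
Burden on buyers: 5; on producers: 1. (They sum to 6.)
The less price-elastic side of the market bears the larger share of a per-unit tax.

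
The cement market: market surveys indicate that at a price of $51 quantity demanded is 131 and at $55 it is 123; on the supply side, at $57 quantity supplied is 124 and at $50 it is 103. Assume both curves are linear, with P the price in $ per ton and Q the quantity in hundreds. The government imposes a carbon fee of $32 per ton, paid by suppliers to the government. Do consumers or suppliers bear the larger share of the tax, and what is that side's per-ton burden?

Demand slope: (123 − 131)/(55 − 51) = -2, so Qd = 233 − 2P.
Supply slope: (103 − 124)/(50 − 57) = 3, so Qs = 3P − 47.
Before the tax: set 233 − 2P = 3P − 47 → P* = $56, Q* = 121.
With the tax collected from suppliers, supply shifts: Qs = 3(P − 32) − 47.
New equilibrium: consumers pay $75.2, suppliers receive $43.2, Q = 82.6. (Wedge: Pb − Ps = 32.)
Per-ton burden: consumers $19.2, suppliers $12.8.
Consumers take the larger share because demand is less price-elastic here (demand slope 2 vs supply slope 3).
The less price-elastic side of the market bears the larger share of a per-unit tax.

Consumers bear the larger share: $19.2 per ton.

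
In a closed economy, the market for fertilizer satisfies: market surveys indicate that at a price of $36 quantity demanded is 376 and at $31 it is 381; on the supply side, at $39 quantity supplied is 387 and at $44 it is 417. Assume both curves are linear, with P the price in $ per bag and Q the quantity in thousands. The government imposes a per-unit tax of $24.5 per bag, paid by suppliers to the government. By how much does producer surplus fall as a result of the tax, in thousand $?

Demand slope: (381 − 376)/(31 − 36) = -1, so Qd = 412 − P.
Supply slope: (417 − 387)/(44 − 39) = 6, so Qs = 6P + 153.
Before the tax: set 412 − P = 6P + 153 → P* = $37, Q* = 375.
With the tax collected from suppliers, supply shifts: Qs = 6(P − 24.5) + 153.
Solving gives Q = 354 with consumers paying $58 and suppliers receiving $33.5 (the $24.5 wedge).
ΔPS is the trapezoid between Q = 354 and Q = 375 of height $3.5: ½ · (375 + 354) · 3.5 = $1275.75.

Producer surplus falls by $1275.75 thousand.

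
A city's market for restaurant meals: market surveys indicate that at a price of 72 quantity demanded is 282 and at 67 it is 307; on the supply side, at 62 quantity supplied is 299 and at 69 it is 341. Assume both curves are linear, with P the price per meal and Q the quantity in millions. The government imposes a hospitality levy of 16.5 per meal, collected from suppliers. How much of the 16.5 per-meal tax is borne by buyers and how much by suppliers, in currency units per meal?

Demand slope: (307 − 282)/(67 − 72) = -5, so Qd = 642 − 5P.
Supply slope: (341 − 299)/(69 − 62) = 6, so Qs = 6P − 73.
Before the tax: set 642 − 5P = 6P − 73 → P* = 65, Q* = 317.
With the tax collected from suppliers, supply shifts: Qs = 6(P − 16.5) − 73.
New equilibrium: buyers pay 74, suppliers receive 57.5, Q = 272. (Wedge: Pb − Ps = 16.5.)
Burden on buyers: 9; on suppliers: 7.5. (They sum to 16.5.)
The less price-elastic side of the market bears the larger share of a per-unit tax.

Buyers bear 9 per meal; suppliers bear 7.5 per meal.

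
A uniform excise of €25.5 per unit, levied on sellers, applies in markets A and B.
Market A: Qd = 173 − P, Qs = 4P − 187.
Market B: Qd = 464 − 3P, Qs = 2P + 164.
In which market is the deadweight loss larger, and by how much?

Market A: pre-tax P* = €72, Q* = 101; post-tax Q = 80.6; deadweight loss = €260.1.
Market B: pre-tax P* = €60, Q* = 284; post-tax Q = 253.4; deadweight loss = €390.15.
Difference: €260.1 vs €390.15 → market B is larger by €130.05.

Market B, by €130.05.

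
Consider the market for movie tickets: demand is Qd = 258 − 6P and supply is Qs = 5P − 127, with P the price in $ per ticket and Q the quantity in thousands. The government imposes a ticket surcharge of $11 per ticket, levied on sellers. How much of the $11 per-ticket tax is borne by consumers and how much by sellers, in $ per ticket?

Without the tax, 258 − 6P = 5P − 127 gives 11P = 385, so P* = $35 and Q* = 48.
With the tax collected from sellers, supply shifts: Qs = 5(P − 11) − 127.
New equilibrium: consumers pay $40, sellers receive $29, Q = 18. (Wedge: Pb − Ps = 11.)
Burden on consumers: $5; on sellers: $6. (They sum to $11.)
The less price-elastic side of the market bears the larger share of a per-unit tax.

Consumers bear $5 per ticket; sellers bear $6 per ticket.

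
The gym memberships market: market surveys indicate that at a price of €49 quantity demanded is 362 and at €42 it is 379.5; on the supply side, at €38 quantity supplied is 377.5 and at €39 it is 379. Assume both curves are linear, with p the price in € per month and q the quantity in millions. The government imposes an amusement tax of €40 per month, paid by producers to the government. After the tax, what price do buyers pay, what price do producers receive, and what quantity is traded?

Demand slope: (379.5 − 362)/(42 − 49) = -2.5, so qd = 484.5 − 2.5p.
Supply slope: (379 − 377.5)/(39 − 38) = 1.5, so qs = 1.5p + 320.5.
Before the tax: set 484.5 − 2.5p = 1.5p + 320.5 → p* = €41, q* = 382.
With the tax collected from producers, supply shifts: qs = 1.5(p − 40) + 320.5.
Solving gives q = 344.5 with buyers paying €56 and producers receiving €16 (the €40 wedge).
The less price-elastic side of the market bears the larger share of a per-unit tax.

Buyers pay €56; producers receive €16; quantity = 344.5.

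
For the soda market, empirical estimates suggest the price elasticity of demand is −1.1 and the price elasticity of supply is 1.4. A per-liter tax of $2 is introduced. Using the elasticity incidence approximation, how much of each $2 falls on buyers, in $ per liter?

Buyers bear ≈ $1.12 per liter.

Incidence ratio: buyers' share ≈ εs / (εs + |εd|) = 1.4 / (1.4 + 1.1) = 0.56.
So buyers bear ≈ 0.56 × $2 = $1.12; suppliers bear $0.88.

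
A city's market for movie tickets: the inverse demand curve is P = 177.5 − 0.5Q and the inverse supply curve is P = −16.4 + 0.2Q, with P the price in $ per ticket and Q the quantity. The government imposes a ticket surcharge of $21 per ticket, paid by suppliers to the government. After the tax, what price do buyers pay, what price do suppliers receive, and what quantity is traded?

Buyers pay $54; suppliers receive $33; quantity = 247.

Rewrite in direct form: Qd = 355 − 2P and Qs = 5P + 82.
Before the tax: set 355 − 2P = 5P + 82 → P* = $39, Q* = 277.
With the tax collected from suppliers, supply shifts: Qs = 5(P − 21) + 82.
Solving gives Q = 247 with buyers paying $54 and suppliers receiving $33 (the $21 wedge).
The less price-elastic side of the market bears the larger share of a per-unit tax.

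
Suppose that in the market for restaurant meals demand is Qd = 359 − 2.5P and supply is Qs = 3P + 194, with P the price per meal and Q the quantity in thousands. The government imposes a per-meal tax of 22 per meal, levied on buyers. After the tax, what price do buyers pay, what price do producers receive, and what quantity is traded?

Without the tax, 359 − 2.5P = 3P + 194 gives 5.5P = 165, so P* = 30 and Q* = 284.
With the tax collected from buyers, demand (in seller-price terms) shifts: Qd = 359 − 2.5(P + 22).
New equilibrium: buyers pay 42, producers receive 20, Q = 254. (Wedge: Pb − Ps = 22.)
The less price-elastic side of the market bears the larger share of a per-unit tax.

Buyers pay 42; producers receive 20; quantity = 254.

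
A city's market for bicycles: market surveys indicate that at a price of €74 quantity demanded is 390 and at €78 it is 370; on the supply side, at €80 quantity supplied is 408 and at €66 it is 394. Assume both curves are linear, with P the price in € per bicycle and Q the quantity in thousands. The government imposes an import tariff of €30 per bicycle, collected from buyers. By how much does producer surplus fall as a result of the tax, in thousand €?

Producer surplus falls by €9687.5 thousand.

Demand slope: (370 − 390)/(78 − 74) = -5, so Qd = 760 − 5P.
Supply slope: (394 − 408)/(66 − 80) = 1, so Qs = P + 328.
Before the tax: set 760 − 5P = P + 328 → P* = €72, Q* = 400.
With the tax collected from buyers, demand (in seller-price terms) shifts: Qd = 760 − 5(P + 30).
New equilibrium: buyers pay €77, suppliers receive €47, Q = 375. (Wedge: Pb − Ps = 30.)
ΔPS is the trapezoid between Q = 375 and Q = 400 of height €25: ½ · (400 + 375) · 25 = €9687.5.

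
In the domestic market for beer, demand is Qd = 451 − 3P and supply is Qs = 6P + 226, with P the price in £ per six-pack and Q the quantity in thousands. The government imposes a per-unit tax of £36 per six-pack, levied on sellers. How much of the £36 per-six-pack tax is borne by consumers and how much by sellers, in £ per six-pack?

Consumers bear £24 per six-pack; sellers bear £12 per six-pack.

Without the tax, 451 − 3P = 6P + 226 gives 9P = 225, so P* = £25 and Q* = 376.
With the tax collected from sellers, supply shifts: Qs = 6(P − 36) + 226.
New equilibrium: consumers pay £49, sellers receive £13, Q = 304. (Wedge: Pb − Ps = 36.)
Burden on consumers: £24; on sellers: £12. (They sum to £36.)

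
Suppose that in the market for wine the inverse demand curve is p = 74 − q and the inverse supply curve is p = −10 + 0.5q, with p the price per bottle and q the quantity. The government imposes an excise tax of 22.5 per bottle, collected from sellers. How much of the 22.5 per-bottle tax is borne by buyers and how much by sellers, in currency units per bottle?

Inverting to q(p) form: qd = 74 − p; qs = 2p + 20.
Without the tax, 74 − p = 2p + 20 gives 3p = 54, so p* = 18 and q* = 56.
With the tax collected from sellers, supply shifts: qs = 2(p − 22.5) + 20.
New equilibrium: buyers pay 33, sellers receive 10.5, q = 41. (Wedge: pb − ps = 22.5.)
Burden on buyers: 15; on sellers: 7.5. (They sum to 22.5.)

Buyers bear 15 per bottle; sellers bear 7.5 per bottle.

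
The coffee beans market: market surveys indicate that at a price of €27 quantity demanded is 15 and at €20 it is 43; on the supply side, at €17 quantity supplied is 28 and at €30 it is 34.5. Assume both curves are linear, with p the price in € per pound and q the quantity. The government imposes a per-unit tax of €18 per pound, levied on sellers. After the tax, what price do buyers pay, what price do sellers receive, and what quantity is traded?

Buyers pay €25; sellers receive €7; quantity = 23.

Demand slope: (43 − 15)/(20 − 27) = -4, so qd = 123 − 4p.
Supply slope: (34.5 − 28)/(30 − 17) = 0.5, so qs = 0.5p + 19.5.
Before the tax: set 123 − 4p = 0.5p + 19.5 → p* = €23, q* = 31.
With the tax collected from sellers, supply shifts: qs = 0.5(p − 18) + 19.5.
Solving gives q = 23 with buyers paying €25 and sellers receiving €7 (the €18 wedge).
The less price-elastic side of the market bears the larger share of a per-unit tax.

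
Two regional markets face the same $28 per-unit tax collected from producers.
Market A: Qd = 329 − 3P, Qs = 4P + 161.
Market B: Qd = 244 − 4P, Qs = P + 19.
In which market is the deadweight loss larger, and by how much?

Market A, by $358.4.

Market A: pre-tax P* = $24, Q* = 257; post-tax Q = 209; deadweight loss = $672.
Market B: pre-tax P* = $45, Q* = 64; post-tax Q = 41.6; deadweight loss = $313.6.
Difference: $672 vs $313.6 → market A is larger by $358.4.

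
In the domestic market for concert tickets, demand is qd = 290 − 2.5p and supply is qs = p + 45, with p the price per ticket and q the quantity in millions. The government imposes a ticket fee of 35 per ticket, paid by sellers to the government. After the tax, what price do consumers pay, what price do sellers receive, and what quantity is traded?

Before the tax: set 290 − 2.5p = p + 45 → p* = 70, q* = 115.
With the tax collected from sellers, supply shifts: qs = (p − 35) + 45.
New equilibrium: consumers pay 80, sellers receive 45, q = 90. (Wedge: pb − ps = 35.)

Consumers pay 80; sellers receive 45; quantity = 90.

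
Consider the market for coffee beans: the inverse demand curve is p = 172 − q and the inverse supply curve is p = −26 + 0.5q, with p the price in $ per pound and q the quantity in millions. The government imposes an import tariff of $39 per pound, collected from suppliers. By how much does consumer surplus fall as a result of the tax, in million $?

Inverting to q(p) form: qd = 172 − p; qs = 2p + 52.
Without the tax, 172 − p = 2p + 52 gives 3p = 120, so p* = $40 and q* = 132.
With the tax collected from suppliers, supply shifts: qs = 2(p − 39) + 52.
New equilibrium: buyers pay $66, suppliers receive $27, q = 106. (Wedge: pb − ps = 39.)
ΔCS is the trapezoid between Q = 106 and Q = 132 of height $26: ½ · (132 + 106) · 26 = $3094.

Consumer surplus falls by $3094 million.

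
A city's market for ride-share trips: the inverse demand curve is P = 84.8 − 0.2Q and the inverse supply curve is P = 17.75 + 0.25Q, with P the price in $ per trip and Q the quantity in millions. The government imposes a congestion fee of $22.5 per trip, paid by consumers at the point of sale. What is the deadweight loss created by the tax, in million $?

Inverting to Q(P) form: Qd = 424 − 5P; Qs = 4P − 71.
Without the tax, 424 − 5P = 4P − 71 gives 9P = 495, so P* = $55 and Q* = 149.
With the tax collected from consumers, demand (in seller-price terms) shifts: Qd = 424 − 5(P + 22.5).
Solving gives Q = 99 with consumers paying $65 and sellers receiving $42.5 (the $22.5 wedge).
Quantity falls by |ΔQ| = |149 − 99| = 50.
DWL = ½ · t · |ΔQ| = ½ · 22.5 · 50 = $562.5.

Deadweight loss = $562.5 million.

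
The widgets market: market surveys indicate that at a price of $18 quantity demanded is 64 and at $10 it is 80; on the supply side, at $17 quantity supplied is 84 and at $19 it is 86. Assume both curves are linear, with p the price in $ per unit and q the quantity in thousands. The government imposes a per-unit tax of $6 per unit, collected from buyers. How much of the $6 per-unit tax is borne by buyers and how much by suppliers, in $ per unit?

Buyers bear $2 per unit; suppliers bear $4 per unit.

Demand slope: (80 − 64)/(10 − 18) = -2, so qd = 100 − 2p.
Supply slope: (86 − 84)/(19 − 17) = 1, so qs = p + 67.
Before the tax: set 100 − 2p = p + 67 → p* = $11, q* = 78.
With the tax collected from buyers, demand (in seller-price terms) shifts: qd = 100 − 2(p + 6).
New equilibrium: buyers pay $13, suppliers receive $7, q = 74. (Wedge: pb − ps = 6.)
Burden on buyers: $2; on suppliers: $4. (They sum to $6.)
The less price-elastic side of the market bears the larger share of a per-unit tax.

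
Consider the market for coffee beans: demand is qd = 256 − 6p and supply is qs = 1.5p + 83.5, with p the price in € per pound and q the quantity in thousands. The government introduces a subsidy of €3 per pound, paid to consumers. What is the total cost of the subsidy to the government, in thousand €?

Before the subsidy: set 256 − 6p = 1.5p + 83.5 → p* = €23, q* = 118.
With a per-unit subsidy paid to consumers, each effectively pays p − 3, so demand becomes qd = 256 − 6(p − 3).
Solving gives q = 121.6 with consumers paying €22.4 and sellers receiving €25.4 (the €3 wedge).
Outlay = t · Q = 3 · 121.6 = €364.8.

Government outlay = €364.8 thousand.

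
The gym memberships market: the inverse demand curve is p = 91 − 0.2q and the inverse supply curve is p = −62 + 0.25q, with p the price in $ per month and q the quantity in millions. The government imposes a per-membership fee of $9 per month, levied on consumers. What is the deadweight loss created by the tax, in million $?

Rewrite in direct form: qd = 455 − 5p and qs = 4p + 248.
Without the tax, 455 − 5p = 4p + 248 gives 9p = 207, so p* = $23 and q* = 340.
With the tax collected from consumers, demand (in seller-price terms) shifts: qd = 455 − 5(p + 9).
New equilibrium: consumers pay $27, suppliers receive $18, q = 320. (Wedge: pb − ps = 9.)
Quantity falls by |ΔQ| = |340 − 320| = 20.
DWL = ½ · t · |ΔQ| = ½ · 9 · 20 = $90.

Deadweight loss = $90 million.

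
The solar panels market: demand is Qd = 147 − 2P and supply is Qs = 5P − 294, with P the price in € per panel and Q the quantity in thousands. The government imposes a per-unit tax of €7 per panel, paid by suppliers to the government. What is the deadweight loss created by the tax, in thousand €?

Deadweight loss = €35 thousand.

Without the tax, 147 − 2P = 5P − 294 gives 7P = 441, so P* = €63 and Q* = 21.
With the tax collected from suppliers, supply shifts: Qs = 5(P − 7) − 294.
New equilibrium: consumers pay €68, suppliers receive €61, Q = 11. (Wedge: Pb − Ps = 7.)
Quantity falls by |ΔQ| = |21 − 11| = 10.
DWL = ½ · t · |ΔQ| = ½ · 7 · 10 = €35.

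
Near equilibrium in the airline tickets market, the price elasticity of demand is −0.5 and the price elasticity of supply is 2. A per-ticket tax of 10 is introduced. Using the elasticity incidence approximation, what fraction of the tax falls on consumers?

Consumers' share ≈ 0.8.

Incidence ratio: consumers' share ≈ εs / (εs + |εd|) = 2 / (2 + 0.5) = 0.8.
Supply is the more elastic side, so consumers bear the larger share.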